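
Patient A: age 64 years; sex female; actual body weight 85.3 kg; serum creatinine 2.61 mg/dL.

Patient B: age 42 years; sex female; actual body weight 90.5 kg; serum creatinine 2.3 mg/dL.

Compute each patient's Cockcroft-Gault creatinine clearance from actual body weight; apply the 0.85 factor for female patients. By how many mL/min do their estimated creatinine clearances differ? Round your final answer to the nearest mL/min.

Patient A: CrCl = (140 − 64) × 85.3 / (72 × 2.61) × 0.85 = 6482.8 / 187.92 × 0.85 ≈ 29.3 mL/min
Patient B: CrCl = (140 − 42) × 90.5 / (72 × 2.3) × 0.85 = 8869.0 / 165.60 × 0.85 ≈ 45.5 mL/min
|29.3 − 45.5| = 16.2 mL/min

16 mL/min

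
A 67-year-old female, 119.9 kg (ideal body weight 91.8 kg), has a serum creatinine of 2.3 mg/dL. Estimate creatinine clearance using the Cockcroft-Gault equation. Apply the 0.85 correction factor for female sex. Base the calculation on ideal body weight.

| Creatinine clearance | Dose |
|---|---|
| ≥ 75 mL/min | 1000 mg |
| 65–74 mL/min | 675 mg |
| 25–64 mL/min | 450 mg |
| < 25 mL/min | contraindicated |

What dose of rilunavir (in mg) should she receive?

450 mg

CrCl = (140 − 67) × 91.8 / (72 × 2.3) × 0.85 = 6701.4 / 165.60 × 0.85 ≈ 34.4 mL/min
CrCl ≈ 34 mL/min → bracket 25–64 mL/min.
Dose for this bracket: 450 mg.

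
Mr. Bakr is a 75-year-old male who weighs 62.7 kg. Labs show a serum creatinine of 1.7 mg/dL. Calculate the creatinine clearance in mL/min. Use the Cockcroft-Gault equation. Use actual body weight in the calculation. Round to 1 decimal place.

CrCl = (140 − 75) × 62.7 / (72 × 1.7) = 4075.5 / 122.40 ≈ 33.3 mL/min

33.3 mL/min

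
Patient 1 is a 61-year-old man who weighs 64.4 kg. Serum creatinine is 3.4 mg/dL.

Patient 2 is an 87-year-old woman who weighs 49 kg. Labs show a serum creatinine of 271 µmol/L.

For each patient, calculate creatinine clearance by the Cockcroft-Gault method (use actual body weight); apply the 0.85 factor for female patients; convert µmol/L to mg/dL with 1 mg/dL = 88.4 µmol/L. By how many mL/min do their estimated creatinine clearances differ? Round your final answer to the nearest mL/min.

Patient 1: CrCl = (140 − 61) × 64.4 / (72 × 3.4) = 5087.6 / 244.80 ≈ 20.8 mL/min
Patient 2: SCr = 271 / 88.4 = 3.066 mg/dL
Patient 2: CrCl = (140 − 87) × 49 / (72 × 3.066) × 0.85 = 2597.0 / 220.75 × 0.85 ≈ 10.0 mL/min
|20.8 − 10.0| = 10.8 mL/min

11 mL/min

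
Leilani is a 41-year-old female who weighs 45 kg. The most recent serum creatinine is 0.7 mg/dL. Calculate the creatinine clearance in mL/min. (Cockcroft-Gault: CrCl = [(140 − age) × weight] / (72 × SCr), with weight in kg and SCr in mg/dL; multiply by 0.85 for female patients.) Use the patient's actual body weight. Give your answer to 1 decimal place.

CrCl = (140 − 41) × 45 / (72 × 0.7) × 0.85 = 4455.0 / 50.40 × 0.85 ≈ 75.1 mL/min

75.1 mL/min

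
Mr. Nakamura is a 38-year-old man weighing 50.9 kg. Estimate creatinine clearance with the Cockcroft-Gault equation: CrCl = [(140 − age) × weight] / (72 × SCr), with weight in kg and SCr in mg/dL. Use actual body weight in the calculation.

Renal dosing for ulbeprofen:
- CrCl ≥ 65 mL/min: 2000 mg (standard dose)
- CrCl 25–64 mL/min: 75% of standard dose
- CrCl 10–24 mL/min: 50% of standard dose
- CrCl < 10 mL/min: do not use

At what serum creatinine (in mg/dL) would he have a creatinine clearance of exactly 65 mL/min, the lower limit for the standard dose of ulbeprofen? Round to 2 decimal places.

1.11 mg/dL

Standard dose requires CrCl ≥ 65 mL/min.
Set (140 − 38) × 50.9 / (72 × SCr) = 65
SCr = (140 − 38) × 50.9 / (72 × 65) = 1.109 mg/dL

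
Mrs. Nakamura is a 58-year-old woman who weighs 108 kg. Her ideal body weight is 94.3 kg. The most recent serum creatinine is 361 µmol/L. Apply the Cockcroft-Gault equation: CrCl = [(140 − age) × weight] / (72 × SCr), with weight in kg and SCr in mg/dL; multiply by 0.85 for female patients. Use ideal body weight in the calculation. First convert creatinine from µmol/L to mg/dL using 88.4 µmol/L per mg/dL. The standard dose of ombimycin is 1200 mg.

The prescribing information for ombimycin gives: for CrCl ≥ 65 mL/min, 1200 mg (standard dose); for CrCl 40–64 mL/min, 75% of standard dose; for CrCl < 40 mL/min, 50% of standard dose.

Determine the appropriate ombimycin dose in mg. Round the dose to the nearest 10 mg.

600 mg

SCr = 361 / 88.4 = 4.084 mg/dL
CrCl = (140 − 58) × 94.3 / (72 × 4.084) × 0.85 = 7732.6 / 294.05 × 0.85 ≈ 22.4 mL/min
CrCl ≈ 22 mL/min → bracket < 40 mL/min.
50% of 1200 mg = 600 mg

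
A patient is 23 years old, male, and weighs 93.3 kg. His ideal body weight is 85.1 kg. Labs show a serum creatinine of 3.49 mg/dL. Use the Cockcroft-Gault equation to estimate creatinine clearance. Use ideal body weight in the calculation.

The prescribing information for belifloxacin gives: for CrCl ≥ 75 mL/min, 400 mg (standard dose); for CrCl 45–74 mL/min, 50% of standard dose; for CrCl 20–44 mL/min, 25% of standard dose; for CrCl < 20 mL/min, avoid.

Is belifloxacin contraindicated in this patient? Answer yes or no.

no

CrCl = (140 − 23) × 85.1 / (72 × 3.49) = 9956.7 / 251.28 ≈ 39.6 mL/min
CrCl ≈ 40 mL/min, which is ≥ 20 mL/min.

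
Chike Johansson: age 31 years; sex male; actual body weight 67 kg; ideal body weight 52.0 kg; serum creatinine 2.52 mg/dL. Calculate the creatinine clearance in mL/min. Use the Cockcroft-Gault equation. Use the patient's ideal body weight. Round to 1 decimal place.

31.2 mL/min

CrCl = (140 − 31) × 52 / (72 × 2.52) = 5668.0 / 181.44 ≈ 31.2 mL/min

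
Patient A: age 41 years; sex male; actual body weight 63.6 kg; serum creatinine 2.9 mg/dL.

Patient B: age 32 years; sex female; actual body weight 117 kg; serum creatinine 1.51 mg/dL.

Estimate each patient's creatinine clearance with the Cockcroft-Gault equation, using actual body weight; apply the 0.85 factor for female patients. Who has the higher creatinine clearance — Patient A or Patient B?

Patient B

Patient A: CrCl = (140 − 41) × 63.6 / (72 × 2.9) = 6296.4 / 208.80 ≈ 30.2 mL/min
Patient B: CrCl = (140 − 32) × 117 / (72 × 1.51) × 0.85 = 12636.0 / 108.72 × 0.85 ≈ 98.8 mL/min
30.2 vs 98.8 mL/min → Patient B is higher.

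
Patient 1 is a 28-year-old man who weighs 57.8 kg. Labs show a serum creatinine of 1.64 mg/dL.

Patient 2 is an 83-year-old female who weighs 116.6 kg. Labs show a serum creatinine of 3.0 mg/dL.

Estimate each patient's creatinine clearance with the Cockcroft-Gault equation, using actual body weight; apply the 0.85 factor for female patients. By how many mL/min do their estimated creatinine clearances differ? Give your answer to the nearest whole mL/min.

29 mL/min

Patient 1: CrCl = (140 − 28) × 57.8 / (72 × 1.64) = 6473.6 / 118.08 ≈ 54.8 mL/min
Patient 2: CrCl = (140 − 83) × 116.6 / (72 × 3) × 0.85 = 6646.2 / 216.00 × 0.85 ≈ 26.2 mL/min
|54.8 − 26.2| = 28.6 mL/min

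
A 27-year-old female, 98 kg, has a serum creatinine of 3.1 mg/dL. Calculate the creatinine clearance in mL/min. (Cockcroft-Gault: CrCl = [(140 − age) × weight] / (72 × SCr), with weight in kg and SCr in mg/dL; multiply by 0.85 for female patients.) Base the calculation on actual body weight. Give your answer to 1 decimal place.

42.2 mL/min

CrCl = (140 − 27) × 98 / (72 × 3.1) × 0.85 = 11074.0 / 223.20 × 0.85 ≈ 42.2 mL/min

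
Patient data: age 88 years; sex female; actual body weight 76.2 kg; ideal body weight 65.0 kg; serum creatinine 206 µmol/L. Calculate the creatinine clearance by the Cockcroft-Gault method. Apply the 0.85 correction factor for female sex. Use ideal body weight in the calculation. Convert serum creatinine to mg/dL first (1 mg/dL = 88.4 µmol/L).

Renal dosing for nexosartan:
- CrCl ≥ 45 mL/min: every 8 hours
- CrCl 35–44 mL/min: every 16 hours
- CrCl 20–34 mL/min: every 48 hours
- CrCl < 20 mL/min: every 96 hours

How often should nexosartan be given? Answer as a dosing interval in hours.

SCr = 206 / 88.4 = 2.33 mg/dL
CrCl = (140 − 88) × 65 / (72 × 2.33) × 0.85 = 3380.0 / 167.76 × 0.85 ≈ 17.1 mL/min
CrCl ≈ 17 mL/min → bracket < 20 mL/min → every 96 hours.

every 96 hours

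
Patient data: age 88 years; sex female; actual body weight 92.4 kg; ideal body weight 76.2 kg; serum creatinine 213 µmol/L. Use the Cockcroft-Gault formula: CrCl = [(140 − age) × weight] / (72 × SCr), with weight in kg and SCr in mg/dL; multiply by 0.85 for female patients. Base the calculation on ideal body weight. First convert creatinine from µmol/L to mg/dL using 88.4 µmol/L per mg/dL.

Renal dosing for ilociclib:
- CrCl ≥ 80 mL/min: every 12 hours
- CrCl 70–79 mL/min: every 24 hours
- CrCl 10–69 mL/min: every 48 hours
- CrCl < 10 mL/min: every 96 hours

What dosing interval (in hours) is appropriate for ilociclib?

every 48 hours

SCr = 213 / 88.4 = 2.41 mg/dL
CrCl = (140 − 88) × 76.2 / (72 × 2.41) × 0.85 = 3962.4 / 173.52 × 0.85 ≈ 19.4 mL/min
CrCl ≈ 19 mL/min → bracket 10–69 mL/min → every 48 hours.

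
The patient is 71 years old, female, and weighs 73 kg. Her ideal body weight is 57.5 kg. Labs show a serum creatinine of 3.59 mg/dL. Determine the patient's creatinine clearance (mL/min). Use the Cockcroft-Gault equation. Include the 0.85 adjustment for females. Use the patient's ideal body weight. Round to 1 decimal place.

CrCl = (140 − 71) × 57.5 / (72 × 3.59) × 0.85 = 3967.5 / 258.48 × 0.85 ≈ 13.0 mL/min

13.0 mL/min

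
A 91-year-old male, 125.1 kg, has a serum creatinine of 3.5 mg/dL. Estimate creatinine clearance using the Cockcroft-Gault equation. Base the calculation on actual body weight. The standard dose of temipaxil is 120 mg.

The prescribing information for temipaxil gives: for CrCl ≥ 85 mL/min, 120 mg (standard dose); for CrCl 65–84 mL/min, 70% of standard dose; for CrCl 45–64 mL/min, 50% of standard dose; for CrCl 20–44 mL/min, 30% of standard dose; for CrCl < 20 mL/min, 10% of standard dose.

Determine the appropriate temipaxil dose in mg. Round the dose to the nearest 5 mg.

35 mg

CrCl = (140 − 91) × 125.1 / (72 × 3.5) = 6129.9 / 252.00 ≈ 24.3 mL/min
CrCl ≈ 24 mL/min → bracket 20–44 mL/min.
30% of 120 mg = 36 mg → 35 mg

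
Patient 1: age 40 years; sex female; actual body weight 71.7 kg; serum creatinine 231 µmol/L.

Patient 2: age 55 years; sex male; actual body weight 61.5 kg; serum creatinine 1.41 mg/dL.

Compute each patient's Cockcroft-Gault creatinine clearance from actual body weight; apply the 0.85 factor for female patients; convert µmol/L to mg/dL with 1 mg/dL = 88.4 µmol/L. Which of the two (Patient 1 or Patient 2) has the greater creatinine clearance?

Patient 2

Patient 1: SCr = 231 / 88.4 = 2.613 mg/dL
Patient 1: CrCl = (140 − 40) × 71.7 / (72 × 2.613) × 0.85 = 7170.0 / 188.14 × 0.85 ≈ 32.4 mL/min
Patient 2: CrCl = (140 − 55) × 61.5 / (72 × 1.41) = 5227.5 / 101.52 ≈ 51.5 mL/min
32.4 vs 51.5 mL/min → Patient 2 is higher.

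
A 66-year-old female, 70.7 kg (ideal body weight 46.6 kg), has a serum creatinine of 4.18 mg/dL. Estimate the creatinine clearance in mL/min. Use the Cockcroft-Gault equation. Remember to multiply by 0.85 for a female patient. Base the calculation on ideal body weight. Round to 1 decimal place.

CrCl = (140 − 66) × 46.6 / (72 × 4.18) × 0.85 = 3448.4 / 300.96 × 0.85 ≈ 9.7 mL/min

9.7 mL/min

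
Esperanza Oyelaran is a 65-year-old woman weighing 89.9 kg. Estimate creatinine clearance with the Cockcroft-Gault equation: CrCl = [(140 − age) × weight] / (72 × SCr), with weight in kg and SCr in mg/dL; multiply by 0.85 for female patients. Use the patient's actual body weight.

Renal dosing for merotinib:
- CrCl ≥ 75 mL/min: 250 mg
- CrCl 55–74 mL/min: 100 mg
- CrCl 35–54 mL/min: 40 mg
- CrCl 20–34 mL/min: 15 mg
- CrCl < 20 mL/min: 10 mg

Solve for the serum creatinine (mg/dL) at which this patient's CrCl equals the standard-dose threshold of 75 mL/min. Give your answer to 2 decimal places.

1.06 mg/dL

Standard dose requires CrCl ≥ 75 mL/min.
Set (140 − 65) × 89.9 × 0.85 / (72 × SCr) = 75
SCr = (140 − 65) × 89.9 × 0.85 / (72 × 75) = 1.061 mg/dL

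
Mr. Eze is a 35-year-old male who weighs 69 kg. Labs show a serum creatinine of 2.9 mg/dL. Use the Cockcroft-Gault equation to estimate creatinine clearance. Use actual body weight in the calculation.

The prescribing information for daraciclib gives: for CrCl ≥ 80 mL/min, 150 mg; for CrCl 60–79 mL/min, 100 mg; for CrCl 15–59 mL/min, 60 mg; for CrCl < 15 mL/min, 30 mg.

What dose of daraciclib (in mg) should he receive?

60 mg

CrCl = (140 − 35) × 69 / (72 × 2.9) = 7245.0 / 208.80 ≈ 34.7 mL/min
CrCl ≈ 35 mL/min → bracket 15–59 mL/min.
Dose for this bracket: 60 mg.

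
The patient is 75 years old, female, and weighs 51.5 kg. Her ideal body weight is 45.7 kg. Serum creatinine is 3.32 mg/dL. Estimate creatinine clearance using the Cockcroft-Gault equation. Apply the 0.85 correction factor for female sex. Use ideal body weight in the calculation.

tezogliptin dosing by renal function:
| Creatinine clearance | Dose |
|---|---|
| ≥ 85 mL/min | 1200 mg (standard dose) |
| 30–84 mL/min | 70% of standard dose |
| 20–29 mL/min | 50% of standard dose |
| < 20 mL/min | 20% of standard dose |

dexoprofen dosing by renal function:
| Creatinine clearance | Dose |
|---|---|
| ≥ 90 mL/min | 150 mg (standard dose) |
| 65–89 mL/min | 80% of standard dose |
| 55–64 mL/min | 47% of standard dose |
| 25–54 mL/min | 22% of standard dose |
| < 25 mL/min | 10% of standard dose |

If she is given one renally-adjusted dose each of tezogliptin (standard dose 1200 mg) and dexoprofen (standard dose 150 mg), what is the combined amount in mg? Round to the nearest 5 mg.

255 mg

CrCl = (140 − 75) × 45.7 / (72 × 3.32) × 0.85 = 2970.5 / 239.04 × 0.85 ≈ 10.6 mL/min
CrCl ≈ 11 mL/min.
tezogliptin: < 20 mL/min → 20% of 1200 mg = 240 mg.
dexoprofen: < 25 mL/min → 10% of 150 mg = 15 mg.
Total = 240 + 15 = 255 mg.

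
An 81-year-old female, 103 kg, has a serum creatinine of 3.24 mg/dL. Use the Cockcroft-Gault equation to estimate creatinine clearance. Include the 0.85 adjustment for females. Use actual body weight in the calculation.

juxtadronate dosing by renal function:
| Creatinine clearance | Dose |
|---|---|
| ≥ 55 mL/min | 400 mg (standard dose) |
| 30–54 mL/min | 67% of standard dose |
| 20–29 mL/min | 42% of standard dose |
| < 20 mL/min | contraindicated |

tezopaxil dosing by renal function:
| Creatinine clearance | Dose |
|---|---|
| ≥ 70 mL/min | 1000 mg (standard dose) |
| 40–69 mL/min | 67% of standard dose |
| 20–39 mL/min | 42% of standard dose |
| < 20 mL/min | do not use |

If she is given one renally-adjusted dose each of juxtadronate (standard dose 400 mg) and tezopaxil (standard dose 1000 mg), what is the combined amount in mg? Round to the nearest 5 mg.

CrCl = (140 − 81) × 103 / (72 × 3.24) × 0.85 = 6077.0 / 233.28 × 0.85 ≈ 22.1 mL/min
CrCl ≈ 22 mL/min.
juxtadronate: 20–29 mL/min → 42% of 400 mg = 168 mg.
tezopaxil: 20–39 mL/min → 42% of 1000 mg = 420 mg.
Total = 168 + 420 = 588 mg.

590 mg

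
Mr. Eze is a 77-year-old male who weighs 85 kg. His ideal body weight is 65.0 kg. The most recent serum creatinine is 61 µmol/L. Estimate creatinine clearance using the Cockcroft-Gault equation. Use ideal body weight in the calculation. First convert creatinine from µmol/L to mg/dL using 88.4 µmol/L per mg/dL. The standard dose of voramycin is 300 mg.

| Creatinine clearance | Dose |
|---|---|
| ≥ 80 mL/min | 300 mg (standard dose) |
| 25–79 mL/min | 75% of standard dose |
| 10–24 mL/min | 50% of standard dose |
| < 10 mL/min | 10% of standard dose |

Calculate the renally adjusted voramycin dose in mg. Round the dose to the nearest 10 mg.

SCr = 61 / 88.4 = 0.69 mg/dL
CrCl = (140 − 77) × 65 / (72 × 0.69) = 4095.0 / 49.68 ≈ 82.4 mL/min
CrCl ≈ 82 mL/min → bracket ≥ 80 mL/min.
100% of 300 mg = 300 mg

300 mg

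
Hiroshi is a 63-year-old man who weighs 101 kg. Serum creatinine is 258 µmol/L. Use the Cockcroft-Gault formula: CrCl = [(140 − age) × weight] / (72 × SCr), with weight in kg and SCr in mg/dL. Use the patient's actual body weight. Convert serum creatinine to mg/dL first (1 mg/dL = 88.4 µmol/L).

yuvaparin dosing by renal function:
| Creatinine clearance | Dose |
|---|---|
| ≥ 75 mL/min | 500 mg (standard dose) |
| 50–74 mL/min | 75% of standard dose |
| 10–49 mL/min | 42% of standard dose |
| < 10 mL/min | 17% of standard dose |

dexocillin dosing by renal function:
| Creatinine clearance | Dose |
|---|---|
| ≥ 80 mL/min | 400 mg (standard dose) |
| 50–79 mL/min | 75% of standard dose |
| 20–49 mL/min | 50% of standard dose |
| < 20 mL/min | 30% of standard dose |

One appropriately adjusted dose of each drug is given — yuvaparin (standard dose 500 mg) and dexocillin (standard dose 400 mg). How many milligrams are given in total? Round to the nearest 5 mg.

SCr = 258 / 88.4 = 2.919 mg/dL
CrCl = (140 − 63) × 101 / (72 × 2.919) = 7777.0 / 210.17 ≈ 37.0 mL/min
CrCl ≈ 37 mL/min.
yuvaparin: 10–49 mL/min → 42% of 500 mg = 210 mg.
dexocillin: 20–49 mL/min → 50% of 400 mg = 200 mg.
Total = 210 + 200 = 410 mg.

410 mg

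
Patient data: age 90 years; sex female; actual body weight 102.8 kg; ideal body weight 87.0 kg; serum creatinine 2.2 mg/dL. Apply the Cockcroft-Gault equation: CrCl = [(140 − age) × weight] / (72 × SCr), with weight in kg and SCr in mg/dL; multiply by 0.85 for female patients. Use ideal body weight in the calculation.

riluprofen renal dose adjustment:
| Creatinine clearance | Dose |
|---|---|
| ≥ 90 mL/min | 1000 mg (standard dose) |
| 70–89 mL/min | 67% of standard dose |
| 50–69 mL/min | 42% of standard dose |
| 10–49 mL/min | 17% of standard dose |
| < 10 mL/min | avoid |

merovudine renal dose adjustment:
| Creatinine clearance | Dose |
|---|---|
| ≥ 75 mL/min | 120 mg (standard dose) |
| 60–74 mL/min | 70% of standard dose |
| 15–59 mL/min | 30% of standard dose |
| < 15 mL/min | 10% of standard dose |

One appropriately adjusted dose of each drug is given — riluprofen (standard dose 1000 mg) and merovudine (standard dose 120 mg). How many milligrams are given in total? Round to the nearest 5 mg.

CrCl = (140 − 90) × 87 / (72 × 2.2) × 0.85 = 4350.0 / 158.40 × 0.85 ≈ 23.3 mL/min
CrCl ≈ 23 mL/min.
riluprofen: 10–49 mL/min → 17% of 1000 mg = 170 mg.
merovudine: 15–59 mL/min → 30% of 120 mg = 36 mg.
Total = 170 + 36 = 206 mg.

205 mg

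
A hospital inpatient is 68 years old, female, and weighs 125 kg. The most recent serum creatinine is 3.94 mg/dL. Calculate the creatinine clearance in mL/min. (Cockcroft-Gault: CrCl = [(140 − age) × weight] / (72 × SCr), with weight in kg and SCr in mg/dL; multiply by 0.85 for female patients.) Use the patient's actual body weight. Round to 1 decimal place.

27.0 mL/min

CrCl = (140 − 68) × 125 / (72 × 3.94) × 0.85 = 9000.0 / 283.68 × 0.85 ≈ 27.0 mL/min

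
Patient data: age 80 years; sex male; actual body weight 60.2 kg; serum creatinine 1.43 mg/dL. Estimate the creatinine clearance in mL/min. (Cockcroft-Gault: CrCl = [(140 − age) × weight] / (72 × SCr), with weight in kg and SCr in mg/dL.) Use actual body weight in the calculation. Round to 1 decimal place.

CrCl = (140 − 80) × 60.2 / (72 × 1.43) = 3612.0 / 102.96 ≈ 35.1 mL/min

35.1 mL/min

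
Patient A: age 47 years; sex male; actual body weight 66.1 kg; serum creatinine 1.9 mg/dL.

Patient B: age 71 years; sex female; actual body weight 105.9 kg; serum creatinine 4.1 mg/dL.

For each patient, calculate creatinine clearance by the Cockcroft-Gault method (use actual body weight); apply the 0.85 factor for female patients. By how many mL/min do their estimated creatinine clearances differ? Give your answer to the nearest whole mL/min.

24 mL/min

Patient A: CrCl = (140 − 47) × 66.1 / (72 × 1.9) = 6147.3 / 136.80 ≈ 44.9 mL/min
Patient B: CrCl = (140 − 71) × 105.9 / (72 × 4.1) × 0.85 = 7307.1 / 295.20 × 0.85 ≈ 21.0 mL/min
|44.9 − 21.0| = 23.9 mL/min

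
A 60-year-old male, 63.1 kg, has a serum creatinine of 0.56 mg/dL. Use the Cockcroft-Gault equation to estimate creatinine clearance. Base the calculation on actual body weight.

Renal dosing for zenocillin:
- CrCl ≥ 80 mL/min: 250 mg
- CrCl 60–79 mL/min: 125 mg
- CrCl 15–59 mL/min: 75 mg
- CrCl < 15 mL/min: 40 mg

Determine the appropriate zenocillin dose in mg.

250 mg

CrCl = (140 − 60) × 63.1 / (72 × 0.56) = 5048.0 / 40.32 ≈ 125.2 mL/min
CrCl ≈ 125 mL/min → bracket ≥ 80 mL/min.
Dose for this bracket: 250 mg.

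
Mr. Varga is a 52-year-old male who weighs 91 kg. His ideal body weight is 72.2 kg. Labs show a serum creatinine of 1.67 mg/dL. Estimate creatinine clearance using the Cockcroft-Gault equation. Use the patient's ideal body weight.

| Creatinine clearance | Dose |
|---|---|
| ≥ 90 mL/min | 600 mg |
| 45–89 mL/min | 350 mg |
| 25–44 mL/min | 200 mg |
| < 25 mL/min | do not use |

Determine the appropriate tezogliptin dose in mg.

CrCl = (140 − 52) × 72.2 / (72 × 1.67) = 6353.6 / 120.24 ≈ 52.8 mL/min
CrCl ≈ 53 mL/min → bracket 45–89 mL/min.
Dose for this bracket: 350 mg.

350 mg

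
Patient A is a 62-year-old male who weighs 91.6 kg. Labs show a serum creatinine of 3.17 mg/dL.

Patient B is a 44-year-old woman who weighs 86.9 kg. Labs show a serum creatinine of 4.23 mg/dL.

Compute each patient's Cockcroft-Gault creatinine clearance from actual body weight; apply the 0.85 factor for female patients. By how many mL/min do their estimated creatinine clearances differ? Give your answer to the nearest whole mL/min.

Patient A: CrCl = (140 − 62) × 91.6 / (72 × 3.17) = 7144.8 / 228.24 ≈ 31.3 mL/min
Patient B: CrCl = (140 − 44) × 86.9 / (72 × 4.23) × 0.85 = 8342.4 / 304.56 × 0.85 ≈ 23.3 mL/min
|31.3 − 23.3| = 8.0 mL/min

8 mL/min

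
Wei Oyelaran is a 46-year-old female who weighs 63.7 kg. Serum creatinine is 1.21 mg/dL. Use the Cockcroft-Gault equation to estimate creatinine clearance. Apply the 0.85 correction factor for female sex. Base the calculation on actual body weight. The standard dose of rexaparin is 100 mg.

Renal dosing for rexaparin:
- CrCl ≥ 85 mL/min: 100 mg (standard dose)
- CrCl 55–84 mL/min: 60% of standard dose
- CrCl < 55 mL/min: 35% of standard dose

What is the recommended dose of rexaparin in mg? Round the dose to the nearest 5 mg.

60 mg

CrCl = (140 − 46) × 63.7 / (72 × 1.21) × 0.85 = 5987.8 / 87.12 × 0.85 ≈ 58.4 mL/min
CrCl ≈ 58 mL/min → bracket 55–84 mL/min.
60% of 100 mg = 60 mg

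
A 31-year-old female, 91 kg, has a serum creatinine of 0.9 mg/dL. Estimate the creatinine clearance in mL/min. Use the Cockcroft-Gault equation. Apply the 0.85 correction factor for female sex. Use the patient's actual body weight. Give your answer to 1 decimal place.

CrCl = (140 − 31) × 91 / (72 × 0.9) × 0.85 = 9919.0 / 64.80 × 0.85 ≈ 130.1 mL/min

130.1 mL/min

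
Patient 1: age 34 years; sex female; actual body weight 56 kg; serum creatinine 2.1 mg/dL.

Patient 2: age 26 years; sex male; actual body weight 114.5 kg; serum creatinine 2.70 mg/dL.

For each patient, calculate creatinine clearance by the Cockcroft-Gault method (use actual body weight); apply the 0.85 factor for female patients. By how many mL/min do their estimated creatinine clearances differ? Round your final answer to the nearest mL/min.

34 mL/min

Patient 1: CrCl = (140 − 34) × 56 / (72 × 2.1) × 0.85 = 5936.0 / 151.20 × 0.85 ≈ 33.4 mL/min
Patient 2: CrCl = (140 − 26) × 114.5 / (72 × 2.7) = 13053.0 / 194.40 ≈ 67.1 mL/min
|33.4 − 67.1| = 33.7 mL/min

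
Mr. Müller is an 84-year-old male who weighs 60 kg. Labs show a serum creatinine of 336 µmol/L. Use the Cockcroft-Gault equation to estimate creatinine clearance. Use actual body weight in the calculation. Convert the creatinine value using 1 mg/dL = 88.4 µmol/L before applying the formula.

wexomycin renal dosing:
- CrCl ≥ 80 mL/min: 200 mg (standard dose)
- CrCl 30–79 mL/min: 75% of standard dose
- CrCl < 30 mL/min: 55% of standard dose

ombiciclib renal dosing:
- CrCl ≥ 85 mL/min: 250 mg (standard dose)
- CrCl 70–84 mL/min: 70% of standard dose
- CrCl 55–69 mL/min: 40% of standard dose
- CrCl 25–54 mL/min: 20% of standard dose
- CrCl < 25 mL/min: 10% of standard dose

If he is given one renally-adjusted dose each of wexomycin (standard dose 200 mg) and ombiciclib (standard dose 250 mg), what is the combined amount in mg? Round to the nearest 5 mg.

SCr = 336 / 88.4 = 3.801 mg/dL
CrCl = (140 − 84) × 60 / (72 × 3.801) = 3360.0 / 273.67 ≈ 12.3 mL/min
CrCl ≈ 12 mL/min.
wexomycin: < 30 mL/min → 55% of 200 mg = 110 mg.
ombiciclib: < 25 mL/min → 10% of 250 mg = 25 mg.
Total = 110 + 25 = 135 mg.

135 mg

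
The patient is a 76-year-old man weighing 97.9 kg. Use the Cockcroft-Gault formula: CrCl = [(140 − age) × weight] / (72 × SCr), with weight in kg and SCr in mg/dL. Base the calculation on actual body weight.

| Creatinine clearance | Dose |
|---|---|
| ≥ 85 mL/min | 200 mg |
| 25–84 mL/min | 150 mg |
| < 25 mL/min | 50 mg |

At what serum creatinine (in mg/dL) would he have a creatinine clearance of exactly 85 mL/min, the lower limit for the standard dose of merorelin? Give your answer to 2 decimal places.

1.02 mg/dL

Standard dose requires CrCl ≥ 85 mL/min.
Set (140 − 76) × 97.9 / (72 × SCr) = 85
SCr = (140 − 76) × 97.9 / (72 × 85) = 1.024 mg/dL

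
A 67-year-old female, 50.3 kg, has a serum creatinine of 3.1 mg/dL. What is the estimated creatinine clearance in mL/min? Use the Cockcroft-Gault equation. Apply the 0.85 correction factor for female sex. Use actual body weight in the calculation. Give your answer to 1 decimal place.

14.0 mL/min

CrCl = (140 − 67) × 50.3 / (72 × 3.1) × 0.85 = 3671.9 / 223.20 × 0.85 ≈ 14.0 mL/min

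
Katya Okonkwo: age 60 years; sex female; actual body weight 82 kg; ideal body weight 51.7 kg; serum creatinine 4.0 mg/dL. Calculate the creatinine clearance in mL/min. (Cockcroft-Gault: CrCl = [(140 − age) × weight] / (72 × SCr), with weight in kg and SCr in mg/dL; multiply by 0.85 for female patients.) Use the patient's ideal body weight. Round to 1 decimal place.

12.2 mL/min

CrCl = (140 − 60) × 51.7 / (72 × 4) × 0.85 = 4136.0 / 288.00 × 0.85 ≈ 12.2 mL/min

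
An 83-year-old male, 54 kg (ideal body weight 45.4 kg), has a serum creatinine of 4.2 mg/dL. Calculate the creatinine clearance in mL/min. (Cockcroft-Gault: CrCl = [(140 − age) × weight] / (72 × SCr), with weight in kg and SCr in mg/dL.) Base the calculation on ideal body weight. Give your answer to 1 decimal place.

8.6 mL/min

CrCl = (140 − 83) × 45.4 / (72 × 4.2) = 2587.8 / 302.40 ≈ 8.6 mL/min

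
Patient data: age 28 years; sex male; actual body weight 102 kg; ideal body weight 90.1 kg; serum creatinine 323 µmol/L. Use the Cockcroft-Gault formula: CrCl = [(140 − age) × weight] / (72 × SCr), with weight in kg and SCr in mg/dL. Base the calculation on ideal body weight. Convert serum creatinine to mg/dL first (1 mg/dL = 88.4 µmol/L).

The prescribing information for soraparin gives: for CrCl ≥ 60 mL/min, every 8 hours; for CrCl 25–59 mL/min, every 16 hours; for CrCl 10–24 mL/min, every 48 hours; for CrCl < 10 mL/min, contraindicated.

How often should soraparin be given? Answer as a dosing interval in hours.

every 16 hours

SCr = 323 / 88.4 = 3.654 mg/dL
CrCl = (140 − 28) × 90.1 / (72 × 3.654) = 10091.2 / 263.09 ≈ 38.4 mL/min
CrCl ≈ 38 mL/min → bracket 25–59 mL/min → every 16 hours.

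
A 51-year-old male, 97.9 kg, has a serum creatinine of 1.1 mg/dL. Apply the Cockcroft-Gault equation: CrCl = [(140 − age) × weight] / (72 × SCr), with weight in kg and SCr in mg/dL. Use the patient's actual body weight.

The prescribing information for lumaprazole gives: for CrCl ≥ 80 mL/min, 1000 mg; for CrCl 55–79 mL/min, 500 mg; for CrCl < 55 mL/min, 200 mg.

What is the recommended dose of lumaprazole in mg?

1000 mg

CrCl = (140 − 51) × 97.9 / (72 × 1.1) = 8713.1 / 79.20 ≈ 110.0 mL/min
CrCl ≈ 110 mL/min → bracket ≥ 80 mL/min.
Dose for this bracket: 1000 mg.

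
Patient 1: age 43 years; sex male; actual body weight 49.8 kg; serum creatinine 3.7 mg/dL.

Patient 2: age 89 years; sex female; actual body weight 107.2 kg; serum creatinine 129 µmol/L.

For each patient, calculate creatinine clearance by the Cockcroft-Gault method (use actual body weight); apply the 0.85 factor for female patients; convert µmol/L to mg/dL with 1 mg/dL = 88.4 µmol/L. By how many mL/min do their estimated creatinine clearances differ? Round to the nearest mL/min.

26 mL/min

Patient 1: CrCl = (140 − 43) × 49.8 / (72 × 3.7) = 4830.6 / 266.40 ≈ 18.1 mL/min
Patient 2: SCr = 129 / 88.4 = 1.459 mg/dL
Patient 2: CrCl = (140 − 89) × 107.2 / (72 × 1.459) × 0.85 = 5467.2 / 105.05 × 0.85 ≈ 44.2 mL/min
|18.1 − 44.2| = 26.1 mL/min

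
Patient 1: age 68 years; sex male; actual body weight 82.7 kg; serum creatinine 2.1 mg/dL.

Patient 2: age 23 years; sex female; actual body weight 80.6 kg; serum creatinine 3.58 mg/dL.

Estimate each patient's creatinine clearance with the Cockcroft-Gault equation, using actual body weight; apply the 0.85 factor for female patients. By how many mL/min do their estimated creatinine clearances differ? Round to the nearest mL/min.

8 mL/min

Patient 1: CrCl = (140 − 68) × 82.7 / (72 × 2.1) = 5954.4 / 151.20 ≈ 39.4 mL/min
Patient 2: CrCl = (140 − 23) × 80.6 / (72 × 3.58) × 0.85 = 9430.2 / 257.76 × 0.85 ≈ 31.1 mL/min
|39.4 − 31.1| = 8.3 mL/min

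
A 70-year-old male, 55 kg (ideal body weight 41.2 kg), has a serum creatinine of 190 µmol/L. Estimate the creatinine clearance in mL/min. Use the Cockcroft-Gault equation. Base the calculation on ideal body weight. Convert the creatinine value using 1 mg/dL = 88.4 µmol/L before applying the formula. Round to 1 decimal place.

SCr = 190 / 88.4 = 2.149 mg/dL
CrCl = (140 − 70) × 41.2 / (72 × 2.149) = 2884.0 / 154.73 ≈ 18.6 mL/min

18.6 mL/min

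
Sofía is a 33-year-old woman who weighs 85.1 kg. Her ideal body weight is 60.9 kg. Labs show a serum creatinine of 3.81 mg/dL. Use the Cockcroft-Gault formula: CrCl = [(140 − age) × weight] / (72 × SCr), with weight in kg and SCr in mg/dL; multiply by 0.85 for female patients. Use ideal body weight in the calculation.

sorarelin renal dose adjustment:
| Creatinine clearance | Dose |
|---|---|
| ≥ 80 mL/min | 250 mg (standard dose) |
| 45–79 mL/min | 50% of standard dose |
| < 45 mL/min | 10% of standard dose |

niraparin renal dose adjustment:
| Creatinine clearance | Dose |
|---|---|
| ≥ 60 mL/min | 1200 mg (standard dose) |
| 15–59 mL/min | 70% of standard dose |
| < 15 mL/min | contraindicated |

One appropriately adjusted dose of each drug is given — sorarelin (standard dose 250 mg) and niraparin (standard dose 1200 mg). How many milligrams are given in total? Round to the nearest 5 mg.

CrCl = (140 − 33) × 60.9 / (72 × 3.81) × 0.85 = 6516.3 / 274.32 × 0.85 ≈ 20.2 mL/min
CrCl ≈ 20 mL/min.
sorarelin: < 45 mL/min → 10% of 250 mg = 25 mg.
niraparin: 15–59 mL/min → 70% of 1200 mg = 840 mg.
Total = 25 + 840 = 865 mg.

865 mg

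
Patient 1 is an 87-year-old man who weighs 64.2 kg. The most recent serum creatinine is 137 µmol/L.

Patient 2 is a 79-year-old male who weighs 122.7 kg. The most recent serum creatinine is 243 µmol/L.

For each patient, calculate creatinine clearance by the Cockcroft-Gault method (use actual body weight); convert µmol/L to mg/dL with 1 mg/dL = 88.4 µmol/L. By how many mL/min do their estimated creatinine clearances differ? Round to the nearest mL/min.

7 mL/min

Patient 1: SCr = 137 / 88.4 = 1.55 mg/dL
Patient 1: CrCl = (140 − 87) × 64.2 / (72 × 1.55) = 3402.6 / 111.60 ≈ 30.5 mL/min
Patient 2: SCr = 243 / 88.4 = 2.749 mg/dL
Patient 2: CrCl = (140 − 79) × 122.7 / (72 × 2.749) = 7484.7 / 197.93 ≈ 37.8 mL/min
|30.5 − 37.8| = 7.3 mL/min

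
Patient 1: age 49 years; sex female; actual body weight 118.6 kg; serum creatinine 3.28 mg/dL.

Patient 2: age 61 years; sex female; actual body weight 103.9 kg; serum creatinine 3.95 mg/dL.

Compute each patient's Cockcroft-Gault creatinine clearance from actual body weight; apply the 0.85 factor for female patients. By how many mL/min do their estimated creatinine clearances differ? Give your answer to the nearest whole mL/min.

Patient 1: CrCl = (140 − 49) × 118.6 / (72 × 3.28) × 0.85 = 10792.6 / 236.16 × 0.85 ≈ 38.8 mL/min
Patient 2: CrCl = (140 − 61) × 103.9 / (72 × 3.95) × 0.85 = 8208.1 / 284.40 × 0.85 ≈ 24.5 mL/min
|38.8 − 24.5| = 14.3 mL/min

14 mL/min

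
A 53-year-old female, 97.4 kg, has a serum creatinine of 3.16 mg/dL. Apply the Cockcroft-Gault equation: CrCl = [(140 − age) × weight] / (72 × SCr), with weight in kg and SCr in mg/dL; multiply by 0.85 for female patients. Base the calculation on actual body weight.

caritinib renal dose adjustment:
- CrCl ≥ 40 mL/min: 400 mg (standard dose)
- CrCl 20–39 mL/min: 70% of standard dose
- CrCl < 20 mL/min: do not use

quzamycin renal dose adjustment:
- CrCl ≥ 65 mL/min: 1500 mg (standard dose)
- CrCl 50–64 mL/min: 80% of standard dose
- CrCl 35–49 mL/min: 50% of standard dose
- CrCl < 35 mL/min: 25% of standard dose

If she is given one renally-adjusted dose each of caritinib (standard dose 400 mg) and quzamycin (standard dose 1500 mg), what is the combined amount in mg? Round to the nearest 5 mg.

CrCl = (140 − 53) × 97.4 / (72 × 3.16) × 0.85 = 8473.8 / 227.52 × 0.85 ≈ 31.7 mL/min
CrCl ≈ 32 mL/min.
caritinib: 20–39 mL/min → 70% of 400 mg = 280 mg.
quzamycin: < 35 mL/min → 25% of 1500 mg = 375 mg.
Total = 280 + 375 = 655 mg.

655 mg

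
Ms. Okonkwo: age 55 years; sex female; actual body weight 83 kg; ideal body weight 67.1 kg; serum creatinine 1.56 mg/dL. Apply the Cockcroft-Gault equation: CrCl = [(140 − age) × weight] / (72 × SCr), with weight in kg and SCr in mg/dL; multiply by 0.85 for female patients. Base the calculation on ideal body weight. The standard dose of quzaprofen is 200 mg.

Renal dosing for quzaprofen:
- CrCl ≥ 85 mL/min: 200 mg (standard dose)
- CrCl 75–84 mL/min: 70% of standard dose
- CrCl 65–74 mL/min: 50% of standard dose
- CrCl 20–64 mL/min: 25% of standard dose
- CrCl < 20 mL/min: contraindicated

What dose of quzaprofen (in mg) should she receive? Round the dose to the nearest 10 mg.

50 mg

CrCl = (140 − 55) × 67.1 / (72 × 1.56) × 0.85 = 5703.5 / 112.32 × 0.85 ≈ 43.2 mL/min
CrCl ≈ 43 mL/min → bracket 20–64 mL/min.
25% of 200 mg = 50 mg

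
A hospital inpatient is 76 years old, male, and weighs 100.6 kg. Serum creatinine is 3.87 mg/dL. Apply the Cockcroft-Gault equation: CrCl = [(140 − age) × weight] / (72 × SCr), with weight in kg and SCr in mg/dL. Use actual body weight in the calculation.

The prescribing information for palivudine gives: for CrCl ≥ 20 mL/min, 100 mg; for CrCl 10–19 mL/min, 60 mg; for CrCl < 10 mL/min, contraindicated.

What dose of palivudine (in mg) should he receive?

100 mg

CrCl = (140 − 76) × 100.6 / (72 × 3.87) = 6438.4 / 278.64 ≈ 23.1 mL/min
CrCl ≈ 23 mL/min → bracket ≥ 20 mL/min.
Dose for this bracket: 100 mg.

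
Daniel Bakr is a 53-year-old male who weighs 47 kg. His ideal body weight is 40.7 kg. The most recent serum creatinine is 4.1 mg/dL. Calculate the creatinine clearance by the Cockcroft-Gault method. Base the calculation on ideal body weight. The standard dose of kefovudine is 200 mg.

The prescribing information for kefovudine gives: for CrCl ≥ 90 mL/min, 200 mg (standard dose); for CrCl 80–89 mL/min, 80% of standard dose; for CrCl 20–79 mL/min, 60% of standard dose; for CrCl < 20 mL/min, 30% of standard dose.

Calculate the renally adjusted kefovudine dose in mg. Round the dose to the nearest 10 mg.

CrCl = (140 − 53) × 40.7 / (72 × 4.1) = 3540.9 / 295.20 ≈ 12.0 mL/min
CrCl ≈ 12 mL/min → bracket < 20 mL/min.
30% of 200 mg = 60 mg

60 mg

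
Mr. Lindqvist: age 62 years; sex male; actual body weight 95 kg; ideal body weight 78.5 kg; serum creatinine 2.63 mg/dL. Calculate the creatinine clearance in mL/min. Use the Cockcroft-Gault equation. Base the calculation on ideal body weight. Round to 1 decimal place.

32.3 mL/min

CrCl = (140 − 62) × 78.5 / (72 × 2.63) = 6123.0 / 189.36 ≈ 32.3 mL/min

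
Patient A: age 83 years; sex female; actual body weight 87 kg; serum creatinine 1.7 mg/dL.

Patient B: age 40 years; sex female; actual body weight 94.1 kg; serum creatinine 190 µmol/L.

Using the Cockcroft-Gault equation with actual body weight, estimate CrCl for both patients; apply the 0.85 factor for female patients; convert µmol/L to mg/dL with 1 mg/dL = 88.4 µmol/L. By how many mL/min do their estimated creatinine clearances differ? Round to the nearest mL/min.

17 mL/min

Patient A: CrCl = (140 − 83) × 87 / (72 × 1.7) × 0.85 = 4959.0 / 122.40 × 0.85 ≈ 34.4 mL/min
Patient B: SCr = 190 / 88.4 = 2.149 mg/dL
Patient B: CrCl = (140 − 40) × 94.1 / (72 × 2.149) × 0.85 = 9410.0 / 154.73 × 0.85 ≈ 51.7 mL/min
|34.4 − 51.7| = 17.3 mL/min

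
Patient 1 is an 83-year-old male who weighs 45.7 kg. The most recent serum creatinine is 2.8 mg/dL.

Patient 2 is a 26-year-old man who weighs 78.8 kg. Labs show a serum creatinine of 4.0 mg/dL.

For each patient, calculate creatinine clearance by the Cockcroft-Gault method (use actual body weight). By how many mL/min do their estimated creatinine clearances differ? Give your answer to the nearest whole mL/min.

18 mL/min

Patient 1: CrCl = (140 − 83) × 45.7 / (72 × 2.8) = 2604.9 / 201.60 ≈ 12.9 mL/min
Patient 2: CrCl = (140 − 26) × 78.8 / (72 × 4) = 8983.2 / 288.00 ≈ 31.2 mL/min
|12.9 − 31.2| = 18.3 mL/min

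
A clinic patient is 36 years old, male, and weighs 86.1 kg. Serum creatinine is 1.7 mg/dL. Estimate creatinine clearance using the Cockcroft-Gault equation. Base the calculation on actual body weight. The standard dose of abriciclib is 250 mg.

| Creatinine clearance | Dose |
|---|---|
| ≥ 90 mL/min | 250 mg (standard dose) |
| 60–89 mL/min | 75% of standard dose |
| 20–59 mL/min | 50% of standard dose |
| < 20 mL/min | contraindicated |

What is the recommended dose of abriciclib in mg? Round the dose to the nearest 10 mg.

190 mg

CrCl = (140 − 36) × 86.1 / (72 × 1.7) = 8954.4 / 122.40 ≈ 73.2 mL/min
CrCl ≈ 73 mL/min → bracket 60–89 mL/min.
75% of 250 mg = 187.5 mg → 190 mg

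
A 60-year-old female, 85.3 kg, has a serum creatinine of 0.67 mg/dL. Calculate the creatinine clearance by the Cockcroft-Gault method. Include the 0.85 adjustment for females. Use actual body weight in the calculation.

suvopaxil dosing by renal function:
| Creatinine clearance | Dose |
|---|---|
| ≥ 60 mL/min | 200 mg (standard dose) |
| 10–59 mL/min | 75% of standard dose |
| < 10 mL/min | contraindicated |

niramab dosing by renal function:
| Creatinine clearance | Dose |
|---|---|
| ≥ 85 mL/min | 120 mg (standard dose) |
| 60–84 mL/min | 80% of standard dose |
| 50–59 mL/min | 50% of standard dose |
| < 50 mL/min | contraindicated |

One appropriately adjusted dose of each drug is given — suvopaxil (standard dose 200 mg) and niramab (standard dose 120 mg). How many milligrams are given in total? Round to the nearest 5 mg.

320 mg

CrCl = (140 − 60) × 85.3 / (72 × 0.67) × 0.85 = 6824.0 / 48.24 × 0.85 ≈ 120.2 mL/min
CrCl ≈ 120 mL/min.
suvopaxil: ≥ 60 mL/min → 100% of 200 mg = 200 mg.
niramab: ≥ 85 mL/min → 100% of 120 mg = 120 mg.
Total = 200 + 120 = 320 mg.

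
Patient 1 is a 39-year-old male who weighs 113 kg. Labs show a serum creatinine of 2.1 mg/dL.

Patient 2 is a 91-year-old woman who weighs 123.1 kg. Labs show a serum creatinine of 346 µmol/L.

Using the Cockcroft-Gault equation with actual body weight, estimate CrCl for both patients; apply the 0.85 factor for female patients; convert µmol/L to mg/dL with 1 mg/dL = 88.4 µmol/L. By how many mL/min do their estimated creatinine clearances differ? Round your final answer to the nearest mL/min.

Patient 1: CrCl = (140 − 39) × 113 / (72 × 2.1) = 11413.0 / 151.20 ≈ 75.5 mL/min
Patient 2: SCr = 346 / 88.4 = 3.914 mg/dL
Patient 2: CrCl = (140 − 91) × 123.1 / (72 × 3.914) × 0.85 = 6031.9 / 281.81 × 0.85 ≈ 18.2 mL/min
|75.5 − 18.2| = 57.3 mL/min

57 mL/min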